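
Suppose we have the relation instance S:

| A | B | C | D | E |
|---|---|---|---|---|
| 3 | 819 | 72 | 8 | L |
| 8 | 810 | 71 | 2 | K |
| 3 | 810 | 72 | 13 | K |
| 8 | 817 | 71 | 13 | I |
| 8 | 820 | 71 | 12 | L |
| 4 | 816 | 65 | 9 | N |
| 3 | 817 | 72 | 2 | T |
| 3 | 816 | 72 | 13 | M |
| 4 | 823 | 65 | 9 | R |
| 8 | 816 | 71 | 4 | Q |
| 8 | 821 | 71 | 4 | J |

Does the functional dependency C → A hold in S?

Yes

C=72: 4 rows → A = 3, 3, 3, 3 ✓
C=71: 5 rows → A = 8, 8, 8, 8, 8 ✓
C=65: 2 rows → A = 4, 4 ✓
Every C value is associated with a single A value, so C → A holds.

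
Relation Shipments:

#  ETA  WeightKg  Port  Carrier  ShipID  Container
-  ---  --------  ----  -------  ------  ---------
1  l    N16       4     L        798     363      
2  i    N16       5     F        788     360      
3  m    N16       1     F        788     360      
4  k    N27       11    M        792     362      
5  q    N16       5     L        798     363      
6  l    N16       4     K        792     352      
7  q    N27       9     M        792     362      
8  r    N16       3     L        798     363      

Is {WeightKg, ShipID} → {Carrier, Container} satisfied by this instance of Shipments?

(WeightKg=N16, ShipID=798): rows 1, 5, 8 → {Carrier,Container} = (L, 363), (L, 363), (L, 363) ✓
(WeightKg=N16, ShipID=788): rows 2, 3 → {Carrier,Container} = (F, 360), (F, 360) ✓
(WeightKg=N27, ShipID=792): rows 4, 7 → {Carrier,Container} = (M, 362), (M, 362) ✓
(WeightKg=N16, ShipID=792): row 6 → {Carrier,Container} = (K, 352) ✓
Every {WeightKg, ShipID} value is associated with a single {Carrier, Container} value, so {WeightKg, ShipID} → {Carrier, Container} holds.

Yes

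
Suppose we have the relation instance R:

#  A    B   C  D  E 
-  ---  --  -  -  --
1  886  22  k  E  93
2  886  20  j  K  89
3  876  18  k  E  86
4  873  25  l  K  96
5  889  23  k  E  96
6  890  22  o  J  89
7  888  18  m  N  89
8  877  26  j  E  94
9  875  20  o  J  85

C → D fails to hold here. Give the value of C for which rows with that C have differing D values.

C=k: rows 1, 3, 5 → D = E, E, E ✓
C=j: rows 2, 8 → D takes values {K, E} — violation
C=l: row 4 → D = K ✓
C=o: rows 6, 9 → D = J, J ✓
C=m: row 7 → D = N ✓
The only C value with inconsistent D is C=j.

j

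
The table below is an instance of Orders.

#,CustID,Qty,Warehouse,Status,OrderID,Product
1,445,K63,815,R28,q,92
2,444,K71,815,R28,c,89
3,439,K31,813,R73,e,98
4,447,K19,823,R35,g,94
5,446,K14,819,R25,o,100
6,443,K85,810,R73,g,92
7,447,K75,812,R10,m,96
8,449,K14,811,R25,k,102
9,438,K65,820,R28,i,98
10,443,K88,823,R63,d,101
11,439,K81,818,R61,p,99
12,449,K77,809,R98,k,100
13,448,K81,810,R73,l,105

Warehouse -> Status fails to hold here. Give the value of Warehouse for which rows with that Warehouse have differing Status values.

Warehouse=815: rows 1, 2 → Status = R28, R28 ✓
Warehouse=813: row 3 → Status = R73 ✓
Warehouse=823: rows 4, 10 → Status takes values {R35, R63} — violation
Warehouse=819: row 5 → Status = R25 ✓
Warehouse=810: rows 6, 13 → Status = R73, R73 ✓
Warehouse=812: row 7 → Status = R10 ✓
Warehouse=811: row 8 → Status = R25 ✓
Warehouse=820: row 9 → Status = R28 ✓
Warehouse=818: row 11 → Status = R61 ✓
Warehouse=809: row 12 → Status = R98 ✓
The only Warehouse value with inconsistent Status is Warehouse=823.

823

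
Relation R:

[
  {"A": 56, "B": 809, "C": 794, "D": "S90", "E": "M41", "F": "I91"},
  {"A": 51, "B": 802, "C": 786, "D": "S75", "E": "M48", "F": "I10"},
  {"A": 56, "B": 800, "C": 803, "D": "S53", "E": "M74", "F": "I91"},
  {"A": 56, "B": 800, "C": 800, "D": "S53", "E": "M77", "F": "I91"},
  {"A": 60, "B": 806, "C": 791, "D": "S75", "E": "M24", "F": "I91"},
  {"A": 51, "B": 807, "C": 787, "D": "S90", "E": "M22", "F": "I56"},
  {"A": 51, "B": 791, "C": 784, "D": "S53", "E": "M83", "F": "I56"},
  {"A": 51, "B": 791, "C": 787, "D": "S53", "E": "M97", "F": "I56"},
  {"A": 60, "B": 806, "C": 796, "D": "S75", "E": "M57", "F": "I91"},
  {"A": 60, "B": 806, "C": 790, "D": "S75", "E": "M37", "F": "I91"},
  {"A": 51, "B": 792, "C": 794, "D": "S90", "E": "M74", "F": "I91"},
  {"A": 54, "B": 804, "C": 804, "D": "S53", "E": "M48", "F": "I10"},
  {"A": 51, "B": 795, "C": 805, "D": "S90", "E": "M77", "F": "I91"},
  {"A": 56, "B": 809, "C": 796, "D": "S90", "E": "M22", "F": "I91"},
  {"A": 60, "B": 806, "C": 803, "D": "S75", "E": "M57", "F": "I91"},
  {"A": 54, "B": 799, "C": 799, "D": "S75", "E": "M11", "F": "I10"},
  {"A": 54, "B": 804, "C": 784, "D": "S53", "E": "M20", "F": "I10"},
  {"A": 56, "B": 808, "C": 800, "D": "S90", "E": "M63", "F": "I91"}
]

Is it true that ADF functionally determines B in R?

No

(A=56, D=S90, F=I91): 3 rows → B takes values {809, 808} — violation
(A=51, D=S75, F=I10): 1 row → B = 802 ✓
(A=56, D=S53, F=I91): 2 rows → B = 800, 800 ✓
(A=60, D=S75, F=I91): 4 rows → B = 806, 806, 806, 806 ✓
(A=51, D=S90, F=I56): 1 row → B = 807 ✓
(A=51, D=S53, F=I56): 2 rows → B = 791, 791 ✓
(A=51, D=S90, F=I91): 2 rows → B takes values {792, 795} — violation
(A=54, D=S53, F=I10): 2 rows → B = 804, 804 ✓
(A=54, D=S75, F=I10): 1 row → B = 799 ✓
Two rows agree on ADF but differ on B, so ADF → B does not hold.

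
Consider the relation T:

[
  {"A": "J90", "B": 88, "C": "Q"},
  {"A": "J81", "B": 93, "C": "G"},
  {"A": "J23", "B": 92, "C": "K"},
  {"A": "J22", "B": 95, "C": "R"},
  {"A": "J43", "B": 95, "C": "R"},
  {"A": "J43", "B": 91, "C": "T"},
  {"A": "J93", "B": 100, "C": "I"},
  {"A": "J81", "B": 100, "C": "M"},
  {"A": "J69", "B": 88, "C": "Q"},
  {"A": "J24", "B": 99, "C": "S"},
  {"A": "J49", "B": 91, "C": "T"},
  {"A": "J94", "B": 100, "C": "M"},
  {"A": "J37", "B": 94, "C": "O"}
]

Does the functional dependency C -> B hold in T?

Yes

C=Q: 2 rows → B = 88, 88 ✓
C=G: 1 row → B = 93 ✓
C=K: 1 row → B = 92 ✓
C=R: 2 rows → B = 95, 95 ✓
C=T: 2 rows → B = 91, 91 ✓
C=I: 1 row → B = 100 ✓
C=M: 2 rows → B = 100, 100 ✓
C=S: 1 row → B = 99 ✓
C=O: 1 row → B = 94 ✓
Every C value is associated with a single B value, so C -> B holds.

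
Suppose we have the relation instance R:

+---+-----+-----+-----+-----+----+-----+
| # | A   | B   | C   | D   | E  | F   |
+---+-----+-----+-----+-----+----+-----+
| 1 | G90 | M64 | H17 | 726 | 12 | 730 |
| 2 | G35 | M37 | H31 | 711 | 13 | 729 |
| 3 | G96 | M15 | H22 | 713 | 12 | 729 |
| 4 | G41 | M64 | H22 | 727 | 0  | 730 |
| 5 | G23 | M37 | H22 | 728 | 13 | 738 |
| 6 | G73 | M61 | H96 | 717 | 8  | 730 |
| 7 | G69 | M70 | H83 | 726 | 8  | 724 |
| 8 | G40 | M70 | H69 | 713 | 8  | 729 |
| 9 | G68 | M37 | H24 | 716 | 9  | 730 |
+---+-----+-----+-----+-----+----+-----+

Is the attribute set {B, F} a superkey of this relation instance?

Rows 1 and 4 have the same {B, F} value (B=M64, F=730) but are distinct tuples, so {B, F} does not determine every attribute — not a superkey.

No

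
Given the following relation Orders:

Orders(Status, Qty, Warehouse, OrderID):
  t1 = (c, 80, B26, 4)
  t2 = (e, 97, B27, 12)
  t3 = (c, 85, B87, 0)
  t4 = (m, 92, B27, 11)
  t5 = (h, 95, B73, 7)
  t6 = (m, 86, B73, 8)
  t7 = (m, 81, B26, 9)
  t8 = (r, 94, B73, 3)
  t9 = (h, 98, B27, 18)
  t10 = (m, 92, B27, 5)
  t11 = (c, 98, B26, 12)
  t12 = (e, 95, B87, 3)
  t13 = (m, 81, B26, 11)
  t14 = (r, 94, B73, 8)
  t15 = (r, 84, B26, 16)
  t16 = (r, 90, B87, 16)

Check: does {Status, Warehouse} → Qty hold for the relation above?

No

(Status=c, Warehouse=B26): rows 1, 11 → Qty takes values {80, 98} — violation
(Status=e, Warehouse=B27): row 2 → Qty = 97 ✓
(Status=c, Warehouse=B87): row 3 → Qty = 85 ✓
(Status=m, Warehouse=B27): rows 4, 10 → Qty = 92, 92 ✓
(Status=h, Warehouse=B73): row 5 → Qty = 95 ✓
(Status=m, Warehouse=B73): row 6 → Qty = 86 ✓
(Status=m, Warehouse=B26): rows 7, 13 → Qty = 81, 81 ✓
(Status=r, Warehouse=B73): rows 8, 14 → Qty = 94, 94 ✓
(Status=h, Warehouse=B27): row 9 → Qty = 98 ✓
(Status=e, Warehouse=B87): row 12 → Qty = 95 ✓
(Status=r, Warehouse=B26): row 15 → Qty = 84 ✓
(Status=r, Warehouse=B87): row 16 → Qty = 90 ✓
Two rows agree on {Status, Warehouse} but differ on Qty, so {Status, Warehouse} → Qty does not hold.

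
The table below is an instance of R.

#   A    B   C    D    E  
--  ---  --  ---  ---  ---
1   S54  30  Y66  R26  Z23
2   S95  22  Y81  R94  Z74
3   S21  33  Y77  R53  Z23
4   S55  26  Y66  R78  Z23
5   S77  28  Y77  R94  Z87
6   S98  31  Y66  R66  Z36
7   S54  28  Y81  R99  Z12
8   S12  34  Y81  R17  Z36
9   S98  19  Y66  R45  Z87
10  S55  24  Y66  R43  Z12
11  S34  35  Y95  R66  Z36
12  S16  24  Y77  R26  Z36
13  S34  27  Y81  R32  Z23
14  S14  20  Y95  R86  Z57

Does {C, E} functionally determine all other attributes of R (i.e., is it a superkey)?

No

Rows 1 and 4 have the same {C, E} value (C=Y66, E=Z23) but are distinct tuples, so {C, E} does not determine every attribute — not a superkey.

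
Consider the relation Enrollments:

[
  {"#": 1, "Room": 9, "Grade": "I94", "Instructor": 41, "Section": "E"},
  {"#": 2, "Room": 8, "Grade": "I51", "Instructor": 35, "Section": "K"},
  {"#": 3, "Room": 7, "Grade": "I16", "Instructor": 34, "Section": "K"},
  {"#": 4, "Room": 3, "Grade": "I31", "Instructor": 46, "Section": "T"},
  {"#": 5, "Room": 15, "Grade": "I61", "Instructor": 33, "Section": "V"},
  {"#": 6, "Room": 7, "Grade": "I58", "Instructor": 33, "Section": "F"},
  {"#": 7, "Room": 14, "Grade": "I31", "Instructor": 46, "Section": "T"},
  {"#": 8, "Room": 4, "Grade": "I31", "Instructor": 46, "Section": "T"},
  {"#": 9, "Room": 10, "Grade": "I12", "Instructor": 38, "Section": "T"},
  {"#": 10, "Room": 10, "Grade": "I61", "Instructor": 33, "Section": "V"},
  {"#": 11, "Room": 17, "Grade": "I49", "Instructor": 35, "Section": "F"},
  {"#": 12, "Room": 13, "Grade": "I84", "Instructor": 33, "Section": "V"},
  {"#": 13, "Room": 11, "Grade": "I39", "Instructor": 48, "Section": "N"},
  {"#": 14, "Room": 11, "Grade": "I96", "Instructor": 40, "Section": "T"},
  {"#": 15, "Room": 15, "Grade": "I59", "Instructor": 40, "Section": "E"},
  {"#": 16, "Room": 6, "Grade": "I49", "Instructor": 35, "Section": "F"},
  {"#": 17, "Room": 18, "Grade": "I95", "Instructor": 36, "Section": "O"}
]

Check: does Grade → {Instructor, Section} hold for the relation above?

Grade=I94: row 1 → {Instructor,Section} = (41, E) ✓
Grade=I51: row 2 → {Instructor,Section} = (35, K) ✓
Grade=I16: row 3 → {Instructor,Section} = (34, K) ✓
Grade=I31: rows 4, 7, 8 → {Instructor,Section} = (46, T), (46, T), (46, T) ✓
Grade=I61: rows 5, 10 → {Instructor,Section} = (33, V), (33, V) ✓
Grade=I58: row 6 → {Instructor,Section} = (33, F) ✓
Grade=I12: row 9 → {Instructor,Section} = (38, T) ✓
Grade=I49: rows 11, 16 → {Instructor,Section} = (35, F), (35, F) ✓
Grade=I84: row 12 → {Instructor,Section} = (33, V) ✓
Grade=I39: row 13 → {Instructor,Section} = (48, N) ✓
Grade=I96: row 14 → {Instructor,Section} = (40, T) ✓
Grade=I59: row 15 → {Instructor,Section} = (40, E) ✓
Grade=I95: row 17 → {Instructor,Section} = (36, O) ✓
Every Grade value is associated with a single {Instructor, Section} value, so Grade → {Instructor, Section} holds.

Yes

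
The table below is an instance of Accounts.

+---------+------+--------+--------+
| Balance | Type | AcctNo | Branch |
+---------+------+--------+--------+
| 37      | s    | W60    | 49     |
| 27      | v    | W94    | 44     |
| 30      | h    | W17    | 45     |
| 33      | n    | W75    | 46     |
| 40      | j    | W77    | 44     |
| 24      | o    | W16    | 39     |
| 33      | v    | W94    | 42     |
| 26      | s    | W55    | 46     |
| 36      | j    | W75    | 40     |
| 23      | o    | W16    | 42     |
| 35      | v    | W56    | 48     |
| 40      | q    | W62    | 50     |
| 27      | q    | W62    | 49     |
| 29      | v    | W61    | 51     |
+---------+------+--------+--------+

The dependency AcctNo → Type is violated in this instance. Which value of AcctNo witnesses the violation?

W75

AcctNo=W60: 1 row → Type = s ✓
AcctNo=W94: 2 rows → Type = v, v ✓
AcctNo=W17: 1 row → Type = h ✓
AcctNo=W75: 2 rows → Type takes values {n, j} — violation
AcctNo=W77: 1 row → Type = j ✓
AcctNo=W16: 2 rows → Type = o, o ✓
AcctNo=W55: 1 row → Type = s ✓
AcctNo=W56: 1 row → Type = v ✓
AcctNo=W62: 2 rows → Type = q, q ✓
AcctNo=W61: 1 row → Type = v ✓
The only AcctNo value with inconsistent Type is AcctNo=W75.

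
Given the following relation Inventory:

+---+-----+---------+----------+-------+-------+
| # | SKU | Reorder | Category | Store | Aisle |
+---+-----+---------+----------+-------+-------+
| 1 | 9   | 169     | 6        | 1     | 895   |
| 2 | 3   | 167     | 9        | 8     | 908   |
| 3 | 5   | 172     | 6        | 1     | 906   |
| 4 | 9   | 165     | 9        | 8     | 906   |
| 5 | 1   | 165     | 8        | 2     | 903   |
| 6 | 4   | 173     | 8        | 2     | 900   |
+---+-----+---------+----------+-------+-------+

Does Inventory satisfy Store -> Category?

Yes

Store=1: rows 1, 3 → Category = 6, 6 ✓
Store=8: rows 2, 4 → Category = 9, 9 ✓
Store=2: rows 5, 6 → Category = 8, 8 ✓
Every Store value is associated with a single Category value, so Store -> Category holds.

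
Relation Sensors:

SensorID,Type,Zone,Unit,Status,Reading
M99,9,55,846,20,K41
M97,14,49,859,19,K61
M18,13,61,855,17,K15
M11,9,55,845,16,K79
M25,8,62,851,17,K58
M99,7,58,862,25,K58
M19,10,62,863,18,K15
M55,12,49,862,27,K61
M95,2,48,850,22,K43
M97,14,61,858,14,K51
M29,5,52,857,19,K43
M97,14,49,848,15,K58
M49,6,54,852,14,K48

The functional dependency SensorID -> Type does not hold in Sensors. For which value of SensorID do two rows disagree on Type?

SensorID=M99: 2 rows → Type takes values {9, 7} — violation
SensorID=M97: 3 rows → Type = 14, 14, 14 ✓
SensorID=M18: 1 row → Type = 13 ✓
SensorID=M11: 1 row → Type = 9 ✓
SensorID=M25: 1 row → Type = 8 ✓
SensorID=M19: 1 row → Type = 10 ✓
SensorID=M55: 1 row → Type = 12 ✓
SensorID=M95: 1 row → Type = 2 ✓
SensorID=M29: 1 row → Type = 5 ✓
SensorID=M49: 1 row → Type = 6 ✓
The only SensorID value with inconsistent Type is SensorID=M99.

M99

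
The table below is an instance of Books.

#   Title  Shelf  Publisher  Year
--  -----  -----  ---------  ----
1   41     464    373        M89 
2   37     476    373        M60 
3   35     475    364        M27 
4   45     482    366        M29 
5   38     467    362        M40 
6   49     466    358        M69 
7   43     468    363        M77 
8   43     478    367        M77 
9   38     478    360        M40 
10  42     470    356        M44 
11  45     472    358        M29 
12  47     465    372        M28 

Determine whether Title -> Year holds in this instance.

Yes

Title=41: row 1 → Year = M89 ✓
Title=37: row 2 → Year = M60 ✓
Title=35: row 3 → Year = M27 ✓
Title=45: rows 4, 11 → Year = M29, M29 ✓
Title=38: rows 5, 9 → Year = M40, M40 ✓
Title=49: row 6 → Year = M69 ✓
Title=43: rows 7, 8 → Year = M77, M77 ✓
Title=42: row 10 → Year = M44 ✓
Title=47: row 12 → Year = M28 ✓
Every Title value is associated with a single Year value, so Title -> Year holds.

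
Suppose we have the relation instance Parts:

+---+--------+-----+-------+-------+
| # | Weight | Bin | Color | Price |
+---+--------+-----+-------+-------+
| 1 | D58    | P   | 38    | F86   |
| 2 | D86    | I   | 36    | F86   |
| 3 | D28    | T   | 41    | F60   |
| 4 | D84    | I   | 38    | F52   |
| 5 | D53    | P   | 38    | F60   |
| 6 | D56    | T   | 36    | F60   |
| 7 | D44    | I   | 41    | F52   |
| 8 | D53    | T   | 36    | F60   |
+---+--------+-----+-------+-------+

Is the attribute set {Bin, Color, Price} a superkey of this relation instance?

No

Rows 6 and 8 have the same {Bin, Color, Price} value (Bin=T, Color=36, Price=F60) but are distinct tuples, so {Bin, Color, Price} does not determine every attribute — not a superkey.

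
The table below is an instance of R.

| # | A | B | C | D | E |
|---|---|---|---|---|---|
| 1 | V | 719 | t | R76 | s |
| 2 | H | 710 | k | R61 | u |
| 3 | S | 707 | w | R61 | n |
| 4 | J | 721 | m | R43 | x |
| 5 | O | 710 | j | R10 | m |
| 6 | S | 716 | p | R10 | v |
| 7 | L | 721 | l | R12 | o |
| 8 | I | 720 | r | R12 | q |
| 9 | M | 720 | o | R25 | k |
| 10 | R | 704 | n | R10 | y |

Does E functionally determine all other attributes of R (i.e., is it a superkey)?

All 10 rows have distinct E values, so E → (all attributes) holds and E is a superkey.

Yes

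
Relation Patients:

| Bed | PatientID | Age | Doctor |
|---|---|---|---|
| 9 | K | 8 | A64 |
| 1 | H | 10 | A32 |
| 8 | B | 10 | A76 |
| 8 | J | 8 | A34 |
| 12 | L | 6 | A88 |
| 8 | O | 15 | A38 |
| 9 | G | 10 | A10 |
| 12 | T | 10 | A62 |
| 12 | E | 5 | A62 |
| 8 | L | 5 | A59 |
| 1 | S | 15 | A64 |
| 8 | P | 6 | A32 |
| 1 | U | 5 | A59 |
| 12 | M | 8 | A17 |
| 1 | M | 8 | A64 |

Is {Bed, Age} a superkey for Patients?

All 15 rows have distinct {Bed, Age} values, so {Bed, Age} → (all attributes) holds and {Bed, Age} is a superkey.

Yes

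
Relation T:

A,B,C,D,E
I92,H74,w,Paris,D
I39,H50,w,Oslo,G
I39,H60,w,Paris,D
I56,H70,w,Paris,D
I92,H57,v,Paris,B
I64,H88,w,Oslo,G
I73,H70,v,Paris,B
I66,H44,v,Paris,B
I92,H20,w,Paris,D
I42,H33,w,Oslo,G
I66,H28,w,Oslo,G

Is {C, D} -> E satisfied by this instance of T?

Yes

(C=w, D=Paris): 4 rows → E = D, D, D, D ✓
(C=w, D=Oslo): 4 rows → E = G, G, G, G ✓
(C=v, D=Paris): 3 rows → E = B, B, B ✓
Every {C, D} value is associated with a single E value, so {C, D} -> E holds.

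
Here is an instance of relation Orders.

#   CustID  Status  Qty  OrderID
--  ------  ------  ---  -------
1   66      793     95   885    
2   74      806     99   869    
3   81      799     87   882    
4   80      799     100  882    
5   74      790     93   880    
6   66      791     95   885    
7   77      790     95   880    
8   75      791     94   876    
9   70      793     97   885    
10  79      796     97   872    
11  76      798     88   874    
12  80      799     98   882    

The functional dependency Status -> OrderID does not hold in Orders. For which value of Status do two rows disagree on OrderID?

Status=793: rows 1, 9 → OrderID = 885, 885 ✓
Status=806: row 2 → OrderID = 869 ✓
Status=799: rows 3, 4, 12 → OrderID = 882, 882, 882 ✓
Status=790: rows 5, 7 → OrderID = 880, 880 ✓
Status=791: rows 6, 8 → OrderID takes values {885, 876} — violation
Status=796: row 10 → OrderID = 872 ✓
Status=798: row 11 → OrderID = 874 ✓
The only Status value with inconsistent OrderID is Status=791.

791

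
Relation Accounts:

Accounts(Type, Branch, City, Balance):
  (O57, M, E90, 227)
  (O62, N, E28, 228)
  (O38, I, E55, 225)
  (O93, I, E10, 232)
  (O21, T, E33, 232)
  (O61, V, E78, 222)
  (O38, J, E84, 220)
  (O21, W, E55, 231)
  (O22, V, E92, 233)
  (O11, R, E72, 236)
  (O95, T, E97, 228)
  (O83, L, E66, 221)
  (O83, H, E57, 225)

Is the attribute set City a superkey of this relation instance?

No

Two distinct rows share City=E55, so City does not determine every attribute — not a superkey.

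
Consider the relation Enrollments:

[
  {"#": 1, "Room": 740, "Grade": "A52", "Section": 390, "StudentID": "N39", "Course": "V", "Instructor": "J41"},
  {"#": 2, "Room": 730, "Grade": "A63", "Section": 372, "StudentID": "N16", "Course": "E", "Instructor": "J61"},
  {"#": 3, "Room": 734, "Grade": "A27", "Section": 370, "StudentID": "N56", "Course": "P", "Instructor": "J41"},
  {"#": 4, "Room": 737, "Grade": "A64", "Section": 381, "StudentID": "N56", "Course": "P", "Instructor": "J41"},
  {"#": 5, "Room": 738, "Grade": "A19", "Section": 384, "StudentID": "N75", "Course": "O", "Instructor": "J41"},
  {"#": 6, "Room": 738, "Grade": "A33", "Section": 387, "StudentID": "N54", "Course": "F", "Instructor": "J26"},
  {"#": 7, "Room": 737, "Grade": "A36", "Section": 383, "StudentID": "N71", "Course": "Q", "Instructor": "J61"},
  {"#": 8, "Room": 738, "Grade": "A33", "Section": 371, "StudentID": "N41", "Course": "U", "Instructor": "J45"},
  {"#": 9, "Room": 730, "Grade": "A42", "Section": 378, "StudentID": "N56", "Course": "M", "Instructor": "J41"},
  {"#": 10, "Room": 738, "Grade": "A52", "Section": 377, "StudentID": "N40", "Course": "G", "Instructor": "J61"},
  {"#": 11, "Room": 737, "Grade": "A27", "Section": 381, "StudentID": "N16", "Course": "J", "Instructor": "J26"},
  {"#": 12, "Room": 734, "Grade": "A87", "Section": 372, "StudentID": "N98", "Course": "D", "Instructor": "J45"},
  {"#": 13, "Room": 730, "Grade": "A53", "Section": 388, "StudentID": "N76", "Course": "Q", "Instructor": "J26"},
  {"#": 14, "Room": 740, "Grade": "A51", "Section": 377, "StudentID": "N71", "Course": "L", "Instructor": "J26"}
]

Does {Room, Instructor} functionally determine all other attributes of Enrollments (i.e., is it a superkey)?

All 14 rows have distinct {Room, Instructor} values, so {Room, Instructor} → (all attributes) holds and {Room, Instructor} is a superkey.

Yes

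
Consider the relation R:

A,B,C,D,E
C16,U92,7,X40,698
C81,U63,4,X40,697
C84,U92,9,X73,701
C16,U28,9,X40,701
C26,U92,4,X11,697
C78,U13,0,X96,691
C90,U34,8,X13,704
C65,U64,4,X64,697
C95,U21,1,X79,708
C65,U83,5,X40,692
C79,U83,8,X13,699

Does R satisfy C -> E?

No

C=7: 1 row → E = 698 ✓
C=4: 3 rows → E = 697, 697, 697 ✓
C=9: 2 rows → E = 701, 701 ✓
C=0: 1 row → E = 691 ✓
C=8: 2 rows → E takes values {704, 699} — violation
C=1: 1 row → E = 708 ✓
C=5: 1 row → E = 692 ✓
Two rows agree on C but differ on E, so C -> E does not hold.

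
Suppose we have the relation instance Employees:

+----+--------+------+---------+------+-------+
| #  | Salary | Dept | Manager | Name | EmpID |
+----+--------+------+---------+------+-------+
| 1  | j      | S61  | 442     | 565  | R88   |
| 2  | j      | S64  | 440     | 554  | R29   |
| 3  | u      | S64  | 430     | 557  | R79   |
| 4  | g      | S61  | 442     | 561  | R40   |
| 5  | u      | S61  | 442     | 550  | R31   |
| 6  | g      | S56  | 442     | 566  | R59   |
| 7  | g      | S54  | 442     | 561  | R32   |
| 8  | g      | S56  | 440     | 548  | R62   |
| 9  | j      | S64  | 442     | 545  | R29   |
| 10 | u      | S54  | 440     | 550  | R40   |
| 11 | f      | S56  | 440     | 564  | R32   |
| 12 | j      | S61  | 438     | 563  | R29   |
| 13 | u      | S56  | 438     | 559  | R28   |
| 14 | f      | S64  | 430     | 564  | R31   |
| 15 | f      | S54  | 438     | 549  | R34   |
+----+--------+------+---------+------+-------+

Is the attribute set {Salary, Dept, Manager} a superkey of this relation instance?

Yes

All 15 rows have distinct {Salary, Dept, Manager} values, so {Salary, Dept, Manager} → (all attributes) holds and {Salary, Dept, Manager} is a superkey.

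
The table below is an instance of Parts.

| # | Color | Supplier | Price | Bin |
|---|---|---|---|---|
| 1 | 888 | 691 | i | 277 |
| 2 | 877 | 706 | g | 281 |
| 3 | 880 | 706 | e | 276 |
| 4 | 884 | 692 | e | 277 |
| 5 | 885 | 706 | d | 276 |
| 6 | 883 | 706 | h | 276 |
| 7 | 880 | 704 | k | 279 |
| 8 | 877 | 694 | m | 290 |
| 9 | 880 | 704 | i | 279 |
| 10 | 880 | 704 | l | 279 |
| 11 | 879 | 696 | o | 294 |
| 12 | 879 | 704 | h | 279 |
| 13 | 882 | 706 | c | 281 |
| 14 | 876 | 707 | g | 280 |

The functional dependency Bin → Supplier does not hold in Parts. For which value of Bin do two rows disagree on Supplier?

277

Bin=277: rows 1, 4 → Supplier takes values {691, 692} — violation
Bin=281: rows 2, 13 → Supplier = 706, 706 ✓
Bin=276: rows 3, 5, 6 → Supplier = 706, 706, 706 ✓
Bin=279: rows 7, 9, 10, 12 → Supplier = 704, 704, 704, 704 ✓
Bin=290: row 8 → Supplier = 694 ✓
Bin=294: row 11 → Supplier = 696 ✓
Bin=280: row 14 → Supplier = 707 ✓
The only Bin value with inconsistent Supplier is Bin=277.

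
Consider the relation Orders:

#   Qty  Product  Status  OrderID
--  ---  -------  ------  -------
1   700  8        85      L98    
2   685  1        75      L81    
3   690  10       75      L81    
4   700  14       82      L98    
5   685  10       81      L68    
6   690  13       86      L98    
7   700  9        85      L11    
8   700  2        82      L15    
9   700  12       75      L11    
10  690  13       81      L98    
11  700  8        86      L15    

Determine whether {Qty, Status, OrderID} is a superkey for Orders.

All 11 rows have distinct {Qty, Status, OrderID} values, so {Qty, Status, OrderID} → (all attributes) holds and {Qty, Status, OrderID} is a superkey.

Yes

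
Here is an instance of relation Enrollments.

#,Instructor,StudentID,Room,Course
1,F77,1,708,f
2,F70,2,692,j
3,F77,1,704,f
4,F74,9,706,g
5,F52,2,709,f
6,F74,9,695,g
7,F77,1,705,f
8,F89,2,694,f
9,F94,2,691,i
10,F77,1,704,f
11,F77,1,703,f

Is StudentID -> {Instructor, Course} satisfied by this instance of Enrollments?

StudentID=1: rows 1, 3, 7, 10, 11 → {Instructor,Course} = (F77, f), (F77, f), (F77, f), (F77, f), (F77, f) ✓
StudentID=2: rows 2, 5, 8, 9 → {Instructor,Course} takes values {(F70, j), (F52, f), (F89, f), (F94, i)} — violation
StudentID=9: rows 4, 6 → {Instructor,Course} = (F74, g), (F74, g) ✓
Two rows agree on StudentID but differ on {Instructor, Course}, so StudentID -> {Instructor, Course} does not hold.

No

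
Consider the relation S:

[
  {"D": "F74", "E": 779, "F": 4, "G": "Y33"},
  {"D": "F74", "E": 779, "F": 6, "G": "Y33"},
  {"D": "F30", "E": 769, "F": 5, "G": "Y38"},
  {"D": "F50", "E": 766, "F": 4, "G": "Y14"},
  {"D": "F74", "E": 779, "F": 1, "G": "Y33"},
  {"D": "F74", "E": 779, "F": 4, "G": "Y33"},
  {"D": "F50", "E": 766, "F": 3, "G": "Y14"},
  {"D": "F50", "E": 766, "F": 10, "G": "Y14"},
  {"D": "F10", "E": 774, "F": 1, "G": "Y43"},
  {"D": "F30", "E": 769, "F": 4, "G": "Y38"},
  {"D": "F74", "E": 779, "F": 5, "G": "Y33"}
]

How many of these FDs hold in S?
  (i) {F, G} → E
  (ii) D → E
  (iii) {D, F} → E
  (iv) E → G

(i) {F, G} → E: every LHS value maps to a single RHS value — holds.
(ii) D → E: every LHS value maps to a single RHS value — holds.
(iii) {D, F} → E: every LHS value maps to a single RHS value — holds.
(iv) E → G: every LHS value maps to a single RHS value — holds.
4 of the 4 dependencies hold.

4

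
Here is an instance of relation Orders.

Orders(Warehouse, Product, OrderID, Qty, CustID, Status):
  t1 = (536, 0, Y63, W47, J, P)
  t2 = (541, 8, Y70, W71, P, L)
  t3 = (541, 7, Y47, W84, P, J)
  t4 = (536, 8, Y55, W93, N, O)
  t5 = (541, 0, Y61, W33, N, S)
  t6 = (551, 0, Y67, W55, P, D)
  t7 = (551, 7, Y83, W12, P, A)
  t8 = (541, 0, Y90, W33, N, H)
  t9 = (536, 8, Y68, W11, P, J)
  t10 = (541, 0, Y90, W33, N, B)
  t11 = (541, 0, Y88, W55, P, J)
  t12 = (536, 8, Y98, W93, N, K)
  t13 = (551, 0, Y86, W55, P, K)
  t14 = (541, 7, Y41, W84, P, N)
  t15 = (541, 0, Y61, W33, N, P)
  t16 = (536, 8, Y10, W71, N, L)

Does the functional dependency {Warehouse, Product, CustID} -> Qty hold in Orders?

(Warehouse=536, Product=0, CustID=J): row 1 → Qty = W47 ✓
(Warehouse=541, Product=8, CustID=P): row 2 → Qty = W71 ✓
(Warehouse=541, Product=7, CustID=P): rows 3, 14 → Qty = W84, W84 ✓
(Warehouse=536, Product=8, CustID=N): rows 4, 12, 16 → Qty takes values {W93, W71} — violation
(Warehouse=541, Product=0, CustID=N): rows 5, 8, 10, 15 → Qty = W33, W33, W33, W33 ✓
(Warehouse=551, Product=0, CustID=P): rows 6, 13 → Qty = W55, W55 ✓
(Warehouse=551, Product=7, CustID=P): row 7 → Qty = W12 ✓
(Warehouse=536, Product=8, CustID=P): row 9 → Qty = W11 ✓
(Warehouse=541, Product=0, CustID=P): row 11 → Qty = W55 ✓
Two rows agree on {Warehouse, Product, CustID} but differ on Qty, so {Warehouse, Product, CustID} -> Qty does not hold.

No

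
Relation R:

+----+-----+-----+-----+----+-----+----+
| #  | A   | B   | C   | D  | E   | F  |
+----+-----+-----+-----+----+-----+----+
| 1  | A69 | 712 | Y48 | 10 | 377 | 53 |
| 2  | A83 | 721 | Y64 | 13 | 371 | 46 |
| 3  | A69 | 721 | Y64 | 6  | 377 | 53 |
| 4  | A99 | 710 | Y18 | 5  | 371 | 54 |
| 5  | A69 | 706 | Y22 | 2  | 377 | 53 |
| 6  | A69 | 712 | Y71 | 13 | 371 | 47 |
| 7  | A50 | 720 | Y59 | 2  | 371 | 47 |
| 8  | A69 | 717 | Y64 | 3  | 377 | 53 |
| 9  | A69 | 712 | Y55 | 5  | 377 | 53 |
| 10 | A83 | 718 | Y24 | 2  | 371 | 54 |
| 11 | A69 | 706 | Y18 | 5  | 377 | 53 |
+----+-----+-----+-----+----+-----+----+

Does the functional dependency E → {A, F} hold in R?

E=377: rows 1, 3, 5, 8, 9, 11 → {A,F} = (A69, 53), (A69, 53), (A69, 53), (A69, 53), (A69, 53), (A69, 53) ✓
E=371: rows 2, 4, 6, 7, 10 → {A,F} takes values {(A83, 46), (A99, 54), (A69, 47), (A50, 47), (A83, 54)} — violation
Two rows agree on E but differ on {A, F}, so E → {A, F} does not hold.

No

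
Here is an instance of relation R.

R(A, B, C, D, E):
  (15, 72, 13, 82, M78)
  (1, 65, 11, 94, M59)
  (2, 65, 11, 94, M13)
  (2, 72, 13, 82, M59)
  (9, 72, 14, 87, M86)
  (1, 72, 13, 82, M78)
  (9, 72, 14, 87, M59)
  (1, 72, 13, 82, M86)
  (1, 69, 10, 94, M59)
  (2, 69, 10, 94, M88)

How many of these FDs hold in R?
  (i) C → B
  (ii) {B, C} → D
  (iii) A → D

2

(i) C → B: every LHS value maps to a single RHS value — holds.
(ii) {B, C} → D: every LHS value maps to a single RHS value — holds.
(iii) A → D: A=1: 4 rows → D takes values {94, 82} — violation; A=2: 3 rows → D takes values {94, 82} — violation — fails.
2 of the 3 dependencies hold.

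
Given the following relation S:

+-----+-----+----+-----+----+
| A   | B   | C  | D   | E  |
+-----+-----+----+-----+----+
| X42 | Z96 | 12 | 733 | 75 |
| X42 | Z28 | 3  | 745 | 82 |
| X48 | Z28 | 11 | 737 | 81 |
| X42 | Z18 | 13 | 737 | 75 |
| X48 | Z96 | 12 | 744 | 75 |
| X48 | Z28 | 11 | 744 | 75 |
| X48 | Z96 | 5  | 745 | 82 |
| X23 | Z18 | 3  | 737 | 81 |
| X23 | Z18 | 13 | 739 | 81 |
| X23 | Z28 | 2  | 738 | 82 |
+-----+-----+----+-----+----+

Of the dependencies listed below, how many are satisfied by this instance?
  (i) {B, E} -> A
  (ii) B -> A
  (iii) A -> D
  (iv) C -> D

0

(i) {B, E} -> A: (B=Z96, E=75): 2 rows → A takes values {X42, X48} — violation; (B=Z28, E=82): 2 rows → A takes values {X42, X23} — violation — fails.
(ii) B -> A: B=Z96: 3 rows → A takes values {X42, X48} — violation; B=Z28: 4 rows → A takes values {X42, X48, X23} — violation; B=Z18: 3 rows → A takes values {X42, X23} — violation — fails.
(iii) A -> D: A=X42: 3 rows → D takes values {733, 745, 737} — violation; A=X48: 4 rows → D takes values {737, 744, 745} — violation; A=X23: 3 rows → D takes values {737, 739, 738} — violation — fails.
(iv) C -> D: C=12: 2 rows → D takes values {733, 744} — violation; C=3: 2 rows → D takes values {745, 737} — violation; C=11: 2 rows → D takes values {737, 744} — violation; C=13: 2 rows → D takes values {737, 739} — violation — fails.
None of the 4 dependencies hold.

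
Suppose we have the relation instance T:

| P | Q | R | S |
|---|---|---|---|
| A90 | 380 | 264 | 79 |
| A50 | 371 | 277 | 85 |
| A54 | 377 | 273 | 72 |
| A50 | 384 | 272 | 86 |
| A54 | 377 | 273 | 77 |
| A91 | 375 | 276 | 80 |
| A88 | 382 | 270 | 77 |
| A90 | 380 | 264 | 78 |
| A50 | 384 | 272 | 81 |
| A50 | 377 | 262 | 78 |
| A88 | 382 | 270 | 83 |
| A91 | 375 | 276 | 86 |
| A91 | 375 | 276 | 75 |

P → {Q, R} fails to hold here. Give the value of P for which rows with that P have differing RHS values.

P=A90: 2 rows → {Q,R} = (380, 264), (380, 264) ✓
P=A50: 4 rows → {Q,R} takes values {(371, 277), (384, 272), (377, 262)} — violation
P=A54: 2 rows → {Q,R} = (377, 273), (377, 273) ✓
P=A91: 3 rows → {Q,R} = (375, 276), (375, 276), (375, 276) ✓
P=A88: 2 rows → {Q,R} = (382, 270), (382, 270) ✓
The only P value with inconsistent RHS is P=A50.

A50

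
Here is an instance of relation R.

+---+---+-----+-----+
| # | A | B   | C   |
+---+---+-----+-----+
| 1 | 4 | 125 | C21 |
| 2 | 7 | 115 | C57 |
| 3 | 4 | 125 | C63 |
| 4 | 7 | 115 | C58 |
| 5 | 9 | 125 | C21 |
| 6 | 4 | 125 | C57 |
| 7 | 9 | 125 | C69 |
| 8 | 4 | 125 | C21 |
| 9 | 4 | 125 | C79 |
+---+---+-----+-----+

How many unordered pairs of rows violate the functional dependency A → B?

0

A=4: all 5 rows agree on B — 0 pairs.
A=7: all 2 rows agree on B — 0 pairs.
A=9: all 2 rows agree on B — 0 pairs.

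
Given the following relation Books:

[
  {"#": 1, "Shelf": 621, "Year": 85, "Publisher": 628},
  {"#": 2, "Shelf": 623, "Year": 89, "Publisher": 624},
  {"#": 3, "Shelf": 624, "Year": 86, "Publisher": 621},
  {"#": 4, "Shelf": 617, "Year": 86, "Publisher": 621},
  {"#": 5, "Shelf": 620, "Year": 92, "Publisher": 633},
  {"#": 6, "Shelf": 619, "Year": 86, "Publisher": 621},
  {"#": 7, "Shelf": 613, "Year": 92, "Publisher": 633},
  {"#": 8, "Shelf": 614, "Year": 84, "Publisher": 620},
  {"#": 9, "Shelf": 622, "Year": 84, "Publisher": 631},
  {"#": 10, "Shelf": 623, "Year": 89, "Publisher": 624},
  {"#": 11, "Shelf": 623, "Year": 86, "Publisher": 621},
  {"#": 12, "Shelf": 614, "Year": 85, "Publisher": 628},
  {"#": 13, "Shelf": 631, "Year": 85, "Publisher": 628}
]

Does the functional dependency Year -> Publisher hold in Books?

No

Year=85: rows 1, 12, 13 → Publisher = 628, 628, 628 ✓
Year=89: rows 2, 10 → Publisher = 624, 624 ✓
Year=86: rows 3, 4, 6, 11 → Publisher = 621, 621, 621, 621 ✓
Year=92: rows 5, 7 → Publisher = 633, 633 ✓
Year=84: rows 8, 9 → Publisher takes values {620, 631} — violation
Two rows agree on Year but differ on Publisher, so Year -> Publisher does not hold.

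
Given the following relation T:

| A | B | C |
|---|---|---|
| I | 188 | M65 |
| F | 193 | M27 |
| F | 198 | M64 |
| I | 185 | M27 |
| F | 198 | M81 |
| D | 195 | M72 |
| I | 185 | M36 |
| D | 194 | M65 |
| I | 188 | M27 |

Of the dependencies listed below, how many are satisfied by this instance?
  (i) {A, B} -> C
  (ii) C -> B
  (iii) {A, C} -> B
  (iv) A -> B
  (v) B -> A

1

(i) {A, B} -> C: (A=I, B=188): 2 rows → C takes values {M65, M27} — violation; (A=F, B=198): 2 rows → C takes values {M64, M81} — violation; (A=I, B=185): 2 rows → C takes values {M27, M36} — violation — fails.
(ii) C -> B: C=M65: 2 rows → B takes values {188, 194} — violation; C=M27: 3 rows → B takes values {193, 185, 188} — violation — fails.
(iii) {A, C} -> B: (A=I, C=M27): 2 rows → B takes values {185, 188} — violation — fails.
(iv) A -> B: A=I: 4 rows → B takes values {188, 185} — violation; A=F: 3 rows → B takes values {193, 198} — violation; A=D: 2 rows → B takes values {195, 194} — violation — fails.
(v) B -> A: every LHS value maps to a single RHS value — holds.
1 of the 5 dependencies holds.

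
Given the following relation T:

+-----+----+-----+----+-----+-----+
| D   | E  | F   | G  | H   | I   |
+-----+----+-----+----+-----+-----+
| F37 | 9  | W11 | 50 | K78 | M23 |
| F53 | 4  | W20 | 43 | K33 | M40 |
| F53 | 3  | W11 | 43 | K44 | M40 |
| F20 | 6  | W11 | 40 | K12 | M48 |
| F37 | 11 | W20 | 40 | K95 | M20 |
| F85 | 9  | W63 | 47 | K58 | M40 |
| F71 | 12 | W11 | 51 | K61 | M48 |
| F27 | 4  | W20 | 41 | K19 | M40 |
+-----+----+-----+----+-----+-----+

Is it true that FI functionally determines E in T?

No

(F=W11, I=M23): 1 row → E = 9 ✓
(F=W20, I=M40): 2 rows → E = 4, 4 ✓
(F=W11, I=M40): 1 row → E = 3 ✓
(F=W11, I=M48): 2 rows → E takes values {6, 12} — violation
(F=W20, I=M20): 1 row → E = 11 ✓
(F=W63, I=M40): 1 row → E = 9 ✓
Two rows agree on FI but differ on E, so FI → E does not hold.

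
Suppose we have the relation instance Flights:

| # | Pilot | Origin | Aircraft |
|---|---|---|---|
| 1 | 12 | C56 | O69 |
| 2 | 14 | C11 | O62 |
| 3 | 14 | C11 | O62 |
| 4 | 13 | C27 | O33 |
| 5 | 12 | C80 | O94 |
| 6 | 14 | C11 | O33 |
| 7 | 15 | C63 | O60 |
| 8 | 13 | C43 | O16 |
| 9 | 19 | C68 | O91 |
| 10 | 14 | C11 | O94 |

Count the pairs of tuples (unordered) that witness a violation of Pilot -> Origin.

2

Pilot=12: violating pairs (1,5) — 1 pair.
Pilot=14: all 4 rows agree on Origin — 0 pairs.
Pilot=13: violating pairs (4,8) — 1 pair.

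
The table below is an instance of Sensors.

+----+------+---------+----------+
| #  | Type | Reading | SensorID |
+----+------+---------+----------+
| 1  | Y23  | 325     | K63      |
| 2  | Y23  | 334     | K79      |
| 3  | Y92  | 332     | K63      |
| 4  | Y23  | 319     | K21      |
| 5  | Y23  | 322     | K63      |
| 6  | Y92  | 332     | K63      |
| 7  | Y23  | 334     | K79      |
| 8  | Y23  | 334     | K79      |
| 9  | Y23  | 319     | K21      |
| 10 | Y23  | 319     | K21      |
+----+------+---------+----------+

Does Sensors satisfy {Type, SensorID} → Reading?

(Type=Y23, SensorID=K63): rows 1, 5 → Reading takes values {325, 322} — violation
(Type=Y23, SensorID=K79): rows 2, 7, 8 → Reading = 334, 334, 334 ✓
(Type=Y92, SensorID=K63): rows 3, 6 → Reading = 332, 332 ✓
(Type=Y23, SensorID=K21): rows 4, 9, 10 → Reading = 319, 319, 319 ✓
Two rows agree on {Type, SensorID} but differ on Reading, so {Type, SensorID} → Reading does not hold.

No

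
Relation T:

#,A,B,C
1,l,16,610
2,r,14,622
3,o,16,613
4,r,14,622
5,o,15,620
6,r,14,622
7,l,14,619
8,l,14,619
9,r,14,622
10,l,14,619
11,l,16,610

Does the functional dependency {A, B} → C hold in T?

(A=l, B=16): rows 1, 11 → C = 610, 610 ✓
(A=r, B=14): rows 2, 4, 6, 9 → C = 622, 622, 622, 622 ✓
(A=o, B=16): row 3 → C = 613 ✓
(A=o, B=15): row 5 → C = 620 ✓
(A=l, B=14): rows 7, 8, 10 → C = 619, 619, 619 ✓
Every {A, B} value is associated with a single C value, so {A, B} → C holds.

Yes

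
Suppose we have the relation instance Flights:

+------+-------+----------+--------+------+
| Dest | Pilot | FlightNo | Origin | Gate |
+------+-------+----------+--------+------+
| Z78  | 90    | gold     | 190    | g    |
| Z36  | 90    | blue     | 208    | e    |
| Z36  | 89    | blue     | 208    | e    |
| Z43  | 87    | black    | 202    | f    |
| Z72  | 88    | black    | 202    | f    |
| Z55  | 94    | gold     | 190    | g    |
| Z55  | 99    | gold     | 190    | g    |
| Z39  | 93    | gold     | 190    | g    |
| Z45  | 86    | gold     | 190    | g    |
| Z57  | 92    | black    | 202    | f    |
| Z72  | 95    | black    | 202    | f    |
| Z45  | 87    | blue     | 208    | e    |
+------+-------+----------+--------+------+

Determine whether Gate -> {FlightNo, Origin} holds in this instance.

Gate=g: 5 rows → {FlightNo,Origin} = (gold, 190), (gold, 190), (gold, 190), (gold, 190), (gold, 190) ✓
Gate=e: 3 rows → {FlightNo,Origin} = (blue, 208), (blue, 208), (blue, 208) ✓
Gate=f: 4 rows → {FlightNo,Origin} = (black, 202), (black, 202), (black, 202), (black, 202) ✓
Every Gate value is associated with a single {FlightNo, Origin} value, so Gate -> {FlightNo, Origin} holds.

Yes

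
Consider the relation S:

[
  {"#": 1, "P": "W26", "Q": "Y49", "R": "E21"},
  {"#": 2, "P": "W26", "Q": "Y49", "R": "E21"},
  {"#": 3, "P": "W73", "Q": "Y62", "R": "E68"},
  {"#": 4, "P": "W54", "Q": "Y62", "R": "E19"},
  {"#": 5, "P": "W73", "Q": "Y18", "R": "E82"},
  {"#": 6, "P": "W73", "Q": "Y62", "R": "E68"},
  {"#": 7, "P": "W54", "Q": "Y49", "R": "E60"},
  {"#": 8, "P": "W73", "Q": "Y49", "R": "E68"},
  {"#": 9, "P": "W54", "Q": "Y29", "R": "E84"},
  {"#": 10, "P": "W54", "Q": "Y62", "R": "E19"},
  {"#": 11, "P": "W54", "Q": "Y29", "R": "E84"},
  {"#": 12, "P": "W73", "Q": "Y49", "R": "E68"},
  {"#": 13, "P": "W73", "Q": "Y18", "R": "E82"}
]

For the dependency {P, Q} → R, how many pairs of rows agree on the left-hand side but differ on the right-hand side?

0

(P=W26, Q=Y49): all 2 rows agree on R — 0 pairs.
(P=W73, Q=Y62): all 2 rows agree on R — 0 pairs.
(P=W54, Q=Y62): all 2 rows agree on R — 0 pairs.
(P=W73, Q=Y18): all 2 rows agree on R — 0 pairs.
(P=W73, Q=Y49): all 2 rows agree on R — 0 pairs.
(P=W54, Q=Y29): all 2 rows agree on R — 0 pairs.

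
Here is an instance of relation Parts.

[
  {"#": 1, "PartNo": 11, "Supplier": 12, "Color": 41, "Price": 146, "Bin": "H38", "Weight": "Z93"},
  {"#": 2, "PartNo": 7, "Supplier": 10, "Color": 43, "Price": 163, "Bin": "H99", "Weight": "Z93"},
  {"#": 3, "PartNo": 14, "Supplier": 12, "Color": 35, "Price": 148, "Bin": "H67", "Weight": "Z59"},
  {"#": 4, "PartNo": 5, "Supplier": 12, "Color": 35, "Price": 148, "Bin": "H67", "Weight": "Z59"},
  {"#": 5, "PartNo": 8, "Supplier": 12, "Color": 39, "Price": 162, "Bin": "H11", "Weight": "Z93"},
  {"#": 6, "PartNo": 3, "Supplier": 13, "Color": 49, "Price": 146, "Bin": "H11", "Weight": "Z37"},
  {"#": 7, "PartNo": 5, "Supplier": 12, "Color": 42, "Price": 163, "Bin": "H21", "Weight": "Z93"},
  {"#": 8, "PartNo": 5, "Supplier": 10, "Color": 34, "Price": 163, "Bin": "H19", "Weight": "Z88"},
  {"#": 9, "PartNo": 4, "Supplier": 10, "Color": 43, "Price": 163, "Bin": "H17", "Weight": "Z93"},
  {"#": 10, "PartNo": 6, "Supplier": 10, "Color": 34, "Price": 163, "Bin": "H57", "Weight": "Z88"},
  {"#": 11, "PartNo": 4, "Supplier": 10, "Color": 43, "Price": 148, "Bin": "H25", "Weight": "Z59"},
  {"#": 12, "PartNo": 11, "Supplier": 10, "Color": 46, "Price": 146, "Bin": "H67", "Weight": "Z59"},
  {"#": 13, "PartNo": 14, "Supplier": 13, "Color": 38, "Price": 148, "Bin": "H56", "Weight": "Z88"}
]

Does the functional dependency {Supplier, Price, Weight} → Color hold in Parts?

Yes

(Supplier=12, Price=146, Weight=Z93): row 1 → Color = 41 ✓
(Supplier=10, Price=163, Weight=Z93): rows 2, 9 → Color = 43, 43 ✓
(Supplier=12, Price=148, Weight=Z59): rows 3, 4 → Color = 35, 35 ✓
(Supplier=12, Price=162, Weight=Z93): row 5 → Color = 39 ✓
(Supplier=13, Price=146, Weight=Z37): row 6 → Color = 49 ✓
(Supplier=12, Price=163, Weight=Z93): row 7 → Color = 42 ✓
(Supplier=10, Price=163, Weight=Z88): rows 8, 10 → Color = 34, 34 ✓
(Supplier=10, Price=148, Weight=Z59): row 11 → Color = 43 ✓
(Supplier=10, Price=146, Weight=Z59): row 12 → Color = 46 ✓
(Supplier=13, Price=148, Weight=Z88): row 13 → Color = 38 ✓
Every {Supplier, Price, Weight} value is associated with a single Color value, so {Supplier, Price, Weight} → Color holds.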